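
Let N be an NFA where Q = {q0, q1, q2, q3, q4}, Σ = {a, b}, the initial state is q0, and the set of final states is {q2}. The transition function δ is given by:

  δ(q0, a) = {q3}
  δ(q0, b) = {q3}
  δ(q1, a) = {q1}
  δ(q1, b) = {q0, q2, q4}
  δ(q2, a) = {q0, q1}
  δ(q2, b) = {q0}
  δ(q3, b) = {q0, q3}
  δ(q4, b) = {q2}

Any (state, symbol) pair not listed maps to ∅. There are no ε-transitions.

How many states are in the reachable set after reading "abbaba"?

Start in {q0}.
Read 'a': {q0} → {q3}.
Read 'b': {q3} → {q0, q3}.
Read 'b': {q0, q3} → {q0, q3}.
Read 'a': {q0, q3} → {q3}.
Read 'b': {q3} → {q0, q3}.
Read 'a': {q0, q3} → {q3}.
That set has 1 state.

1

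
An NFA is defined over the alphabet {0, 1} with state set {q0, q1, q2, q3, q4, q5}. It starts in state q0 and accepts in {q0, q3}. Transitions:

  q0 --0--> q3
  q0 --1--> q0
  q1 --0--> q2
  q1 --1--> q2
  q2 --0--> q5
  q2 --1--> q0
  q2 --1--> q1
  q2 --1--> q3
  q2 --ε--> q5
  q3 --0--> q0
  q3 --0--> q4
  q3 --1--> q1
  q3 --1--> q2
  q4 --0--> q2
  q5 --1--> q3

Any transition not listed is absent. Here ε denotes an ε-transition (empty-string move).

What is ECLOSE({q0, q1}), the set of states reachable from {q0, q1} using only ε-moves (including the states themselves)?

Begin with {q0, q1}.
No ε-moves leave this set, so the closure equals the set itself.

{q0, q1}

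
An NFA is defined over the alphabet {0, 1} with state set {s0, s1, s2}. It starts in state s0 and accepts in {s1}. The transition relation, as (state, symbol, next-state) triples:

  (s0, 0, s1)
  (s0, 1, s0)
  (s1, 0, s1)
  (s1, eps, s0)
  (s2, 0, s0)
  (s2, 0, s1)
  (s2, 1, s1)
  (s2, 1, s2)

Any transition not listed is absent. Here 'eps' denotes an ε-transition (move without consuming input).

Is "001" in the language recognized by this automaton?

Start in {s0}.
Read '0': s0→{s1}; union {s1}; ε-closure = {s0, s1}.
Read '0': s0→{s1}, s1→{s1}; union {s1}; ε-closure = {s0, s1}.
Read '1': s0→{s0}, s1→∅; now {s0}.
The final set {s0} contains no accepting state.

No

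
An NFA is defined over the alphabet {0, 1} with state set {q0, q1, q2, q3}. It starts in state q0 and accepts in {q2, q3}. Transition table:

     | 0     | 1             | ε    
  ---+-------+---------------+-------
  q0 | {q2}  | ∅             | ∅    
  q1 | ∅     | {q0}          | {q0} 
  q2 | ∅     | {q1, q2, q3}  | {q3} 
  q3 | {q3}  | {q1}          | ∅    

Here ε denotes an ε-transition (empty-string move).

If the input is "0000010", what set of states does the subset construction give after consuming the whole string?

{q2, q3}

Start in {q0}.
Read '0': q0→{q2}; union {q2}; ε-closure = {q2, q3}.
Read '0': q2→∅, q3→{q3}; now {q3}.
Read '0': q3→{q3}; now {q3}.
Read '0': q3→{q3}; now {q3}.
Read '0': q3→{q3}; now {q3}.
Read '1': q3→{q1}; union {q1}; ε-closure = {q0, q1}.
Read '0': q0→{q2}, q1→∅; union {q2}; ε-closure = {q2, q3}.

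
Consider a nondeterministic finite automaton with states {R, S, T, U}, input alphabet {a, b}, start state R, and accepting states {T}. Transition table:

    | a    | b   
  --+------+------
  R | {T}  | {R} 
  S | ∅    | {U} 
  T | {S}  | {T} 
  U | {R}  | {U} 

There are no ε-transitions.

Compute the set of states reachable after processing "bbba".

{T}

Start in {R}.
Read 'b': {R} → {R}.
Read 'b': {R} → {R}.
Read 'b': {R} → {R}.
Read 'a': {R} → {T}.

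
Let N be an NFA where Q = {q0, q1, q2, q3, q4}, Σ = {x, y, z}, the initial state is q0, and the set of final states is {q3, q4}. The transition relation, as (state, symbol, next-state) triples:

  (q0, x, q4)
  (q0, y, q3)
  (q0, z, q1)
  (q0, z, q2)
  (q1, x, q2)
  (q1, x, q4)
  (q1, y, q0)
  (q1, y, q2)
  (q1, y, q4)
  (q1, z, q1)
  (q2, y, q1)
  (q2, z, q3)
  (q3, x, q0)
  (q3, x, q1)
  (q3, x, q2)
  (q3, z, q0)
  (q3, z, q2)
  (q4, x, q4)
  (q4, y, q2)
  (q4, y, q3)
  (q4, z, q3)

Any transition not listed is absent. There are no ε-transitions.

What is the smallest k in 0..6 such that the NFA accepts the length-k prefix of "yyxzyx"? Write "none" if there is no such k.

Start in {q0}.
Read 'y': q0→{q3}; now {q3}.
None of the earlier sets intersect F, but {q3} does.

1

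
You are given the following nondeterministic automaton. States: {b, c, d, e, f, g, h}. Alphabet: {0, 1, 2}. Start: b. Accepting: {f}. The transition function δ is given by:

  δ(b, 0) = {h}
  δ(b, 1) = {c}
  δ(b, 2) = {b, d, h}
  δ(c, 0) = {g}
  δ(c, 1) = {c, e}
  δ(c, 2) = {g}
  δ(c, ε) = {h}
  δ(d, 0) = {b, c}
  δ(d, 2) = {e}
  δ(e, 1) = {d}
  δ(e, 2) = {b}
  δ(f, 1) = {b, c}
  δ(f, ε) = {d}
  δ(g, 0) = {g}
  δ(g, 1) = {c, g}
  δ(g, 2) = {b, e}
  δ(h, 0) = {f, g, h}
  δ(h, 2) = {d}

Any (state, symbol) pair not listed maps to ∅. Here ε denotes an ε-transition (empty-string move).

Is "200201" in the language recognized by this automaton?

Start in {b}.
Read '2': b→{b, d, h}; now {b, d, h}.
Read '0': b→{h}, d→{b, c}, h→{f, g, h}; union {b, c, f, g, h}; ε-closure = {b, c, d, f, g, h}.
Read '0': b→{h}, c→{g}, d→{b, c}, f→∅, g→{g}, h→{f, g, h}; union {b, c, f, g, h}; ε-closure = {b, c, d, f, g, h}.
Read '2': b→{b, d, h}, c→{g}, d→{e}, f→∅, g→{b, e}, h→{d}; now {b, d, e, g, h}.
Read '0': b→{h}, d→{b, c}, e→∅, g→{g}, h→{f, g, h}; union {b, c, f, g, h}; ε-closure = {b, c, d, f, g, h}.
Read '1': b→{c}, c→{c, e}, d→∅, f→{b, c}, g→{c, g}, h→∅; union {b, c, e, g}; ε-closure = {b, c, e, g, h}.
The final set {b, c, e, g, h} contains no accepting state.

No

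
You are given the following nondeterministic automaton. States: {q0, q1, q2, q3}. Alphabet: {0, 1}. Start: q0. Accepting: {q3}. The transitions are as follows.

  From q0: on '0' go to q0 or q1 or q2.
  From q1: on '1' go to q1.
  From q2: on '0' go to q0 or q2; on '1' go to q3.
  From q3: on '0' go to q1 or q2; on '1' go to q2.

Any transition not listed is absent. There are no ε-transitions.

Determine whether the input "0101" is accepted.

Start in {q0}.
Read '0': {q0} → {q0, q1, q2}.
Read '1': {q0, q1, q2} → {q1, q3}.
Read '0': {q1, q3} → {q1, q2}.
Read '1': {q1, q2} → {q1, q3}.
The final set {q1, q3} contains the accepting state q3.

Yes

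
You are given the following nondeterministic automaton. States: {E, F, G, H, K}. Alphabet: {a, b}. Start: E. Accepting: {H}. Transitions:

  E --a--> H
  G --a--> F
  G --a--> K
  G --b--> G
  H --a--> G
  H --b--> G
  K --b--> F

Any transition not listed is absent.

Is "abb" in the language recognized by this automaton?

No

Start in {E}.
Read 'a': E→{H}; now {H}.
Read 'b': H→{G}; now {G}.
Read 'b': G→{G}; now {G}.
The final set {G} contains no accepting state.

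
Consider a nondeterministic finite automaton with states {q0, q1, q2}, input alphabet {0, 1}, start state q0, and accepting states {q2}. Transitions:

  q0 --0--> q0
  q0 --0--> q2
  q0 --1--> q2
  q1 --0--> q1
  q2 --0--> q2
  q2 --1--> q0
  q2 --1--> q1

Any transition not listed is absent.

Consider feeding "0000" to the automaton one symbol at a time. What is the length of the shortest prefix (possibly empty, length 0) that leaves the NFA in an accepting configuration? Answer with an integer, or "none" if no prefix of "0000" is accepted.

Start in {q0}.
Read '0': q0→{q0, q2}; now {q0, q2}.
None of the earlier sets intersect F, but {q0, q2} does.

1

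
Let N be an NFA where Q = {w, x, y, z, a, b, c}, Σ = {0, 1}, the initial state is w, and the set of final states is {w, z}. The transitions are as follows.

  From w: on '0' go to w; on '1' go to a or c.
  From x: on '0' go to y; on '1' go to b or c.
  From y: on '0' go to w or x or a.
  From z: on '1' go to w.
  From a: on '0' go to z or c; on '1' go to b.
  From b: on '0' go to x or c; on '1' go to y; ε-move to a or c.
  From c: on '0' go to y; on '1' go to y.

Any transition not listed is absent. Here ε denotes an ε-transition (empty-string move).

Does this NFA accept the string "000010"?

Yes

Start in {w}.
Read '0': {w} → {w}.
Read '0': {w} → {w}.
Read '0': {w} → {w}.
Read '0': {w} → {w}.
Read '1': {w} → {a, c}.
Read '0': {a, c} → {y, z, c}.
The final set {y, z, c} contains the accepting state z.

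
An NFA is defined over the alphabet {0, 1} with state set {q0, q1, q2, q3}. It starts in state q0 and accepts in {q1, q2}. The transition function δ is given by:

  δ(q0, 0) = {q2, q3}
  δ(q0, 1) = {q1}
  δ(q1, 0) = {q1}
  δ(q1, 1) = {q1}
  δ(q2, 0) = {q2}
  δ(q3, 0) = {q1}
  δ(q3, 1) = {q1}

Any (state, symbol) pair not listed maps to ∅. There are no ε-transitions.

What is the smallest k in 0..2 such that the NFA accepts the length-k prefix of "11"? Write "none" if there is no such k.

Start in {q0}.
Read '1': {q0} → {q1}.
None of the earlier sets intersect F, but {q1} does.

1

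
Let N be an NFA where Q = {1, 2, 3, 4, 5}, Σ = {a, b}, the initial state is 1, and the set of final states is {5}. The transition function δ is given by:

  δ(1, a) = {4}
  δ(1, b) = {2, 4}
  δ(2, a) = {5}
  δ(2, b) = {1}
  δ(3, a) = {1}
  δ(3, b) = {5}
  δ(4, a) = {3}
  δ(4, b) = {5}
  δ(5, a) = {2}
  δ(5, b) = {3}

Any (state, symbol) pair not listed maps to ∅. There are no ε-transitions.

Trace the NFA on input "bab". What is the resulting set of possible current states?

Start in {1}.
Read 'b': {1} → {2, 4}.
Read 'a': {2, 4} → {3, 5}.
Read 'b': {3, 5} → {3, 5}.

{3, 5}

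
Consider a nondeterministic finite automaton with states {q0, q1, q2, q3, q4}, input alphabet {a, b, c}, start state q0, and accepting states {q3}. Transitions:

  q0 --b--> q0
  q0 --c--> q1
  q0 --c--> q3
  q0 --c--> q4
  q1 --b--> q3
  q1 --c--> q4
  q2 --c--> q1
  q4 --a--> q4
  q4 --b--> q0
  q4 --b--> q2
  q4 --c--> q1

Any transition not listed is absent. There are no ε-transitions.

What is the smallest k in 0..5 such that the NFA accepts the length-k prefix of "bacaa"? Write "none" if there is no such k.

none

Start in {q0}.
Read 'b': {q0} → {q0}.
Read 'a': {q0} → ∅.
The set is empty and remains empty for the remaining 3 symbols.
No reachable set along the way intersects F.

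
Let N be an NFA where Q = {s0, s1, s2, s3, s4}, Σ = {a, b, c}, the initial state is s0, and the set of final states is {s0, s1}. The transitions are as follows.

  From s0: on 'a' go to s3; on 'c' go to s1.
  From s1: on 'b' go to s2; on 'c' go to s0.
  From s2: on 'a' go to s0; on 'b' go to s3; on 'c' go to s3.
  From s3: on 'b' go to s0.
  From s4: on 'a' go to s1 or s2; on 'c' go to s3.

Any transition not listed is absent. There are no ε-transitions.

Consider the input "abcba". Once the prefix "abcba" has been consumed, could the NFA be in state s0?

Yes

Start in {s0}.
Read 'a': {s0} → {s3}.
Read 'b': {s3} → {s0}.
Read 'c': {s0} → {s1}.
Read 'b': {s1} → {s2}.
Read 'a': {s2} → {s0}.
State s0 is in {s0}.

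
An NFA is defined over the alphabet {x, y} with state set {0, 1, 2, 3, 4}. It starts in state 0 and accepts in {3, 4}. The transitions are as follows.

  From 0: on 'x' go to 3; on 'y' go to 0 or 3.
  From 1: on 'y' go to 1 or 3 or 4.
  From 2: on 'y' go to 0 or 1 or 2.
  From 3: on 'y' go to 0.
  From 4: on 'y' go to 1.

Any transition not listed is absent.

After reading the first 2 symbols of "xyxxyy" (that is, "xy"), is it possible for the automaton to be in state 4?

No

Start in {0}.
Read 'x': 0→{3}; now {3}.
Read 'y': 3→{0}; now {0}.
State 4 is not in {0}.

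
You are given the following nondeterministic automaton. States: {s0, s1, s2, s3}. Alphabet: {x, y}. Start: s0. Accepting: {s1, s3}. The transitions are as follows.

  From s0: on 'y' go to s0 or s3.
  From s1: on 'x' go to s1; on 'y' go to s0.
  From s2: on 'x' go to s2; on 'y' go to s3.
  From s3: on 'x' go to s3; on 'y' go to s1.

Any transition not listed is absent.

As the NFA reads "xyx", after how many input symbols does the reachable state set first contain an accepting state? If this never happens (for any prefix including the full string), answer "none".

none

Start in {s0}.
Read 'x': s0→∅; now ∅.
The set is empty and remains empty for the remaining 2 symbols.
No reachable set along the way intersects F.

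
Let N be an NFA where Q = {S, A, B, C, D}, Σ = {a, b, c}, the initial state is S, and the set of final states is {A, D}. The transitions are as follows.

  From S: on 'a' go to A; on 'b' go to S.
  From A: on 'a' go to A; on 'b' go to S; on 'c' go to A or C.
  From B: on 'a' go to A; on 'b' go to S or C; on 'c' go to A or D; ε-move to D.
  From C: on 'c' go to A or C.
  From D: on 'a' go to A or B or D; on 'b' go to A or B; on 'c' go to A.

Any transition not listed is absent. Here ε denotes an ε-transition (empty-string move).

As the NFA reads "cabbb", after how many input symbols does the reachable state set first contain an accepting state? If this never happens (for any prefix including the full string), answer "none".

none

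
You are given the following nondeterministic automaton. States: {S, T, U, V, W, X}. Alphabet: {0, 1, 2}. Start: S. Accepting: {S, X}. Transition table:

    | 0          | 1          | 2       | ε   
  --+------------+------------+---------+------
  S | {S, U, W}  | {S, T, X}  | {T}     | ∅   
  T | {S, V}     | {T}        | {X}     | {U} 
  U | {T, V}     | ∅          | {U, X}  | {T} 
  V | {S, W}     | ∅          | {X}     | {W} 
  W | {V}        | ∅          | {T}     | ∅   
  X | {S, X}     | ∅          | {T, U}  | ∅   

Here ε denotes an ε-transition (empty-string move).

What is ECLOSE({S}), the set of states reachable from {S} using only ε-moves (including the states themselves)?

{S}

Begin with {S}.
No ε-moves leave this set, so the closure equals the set itself.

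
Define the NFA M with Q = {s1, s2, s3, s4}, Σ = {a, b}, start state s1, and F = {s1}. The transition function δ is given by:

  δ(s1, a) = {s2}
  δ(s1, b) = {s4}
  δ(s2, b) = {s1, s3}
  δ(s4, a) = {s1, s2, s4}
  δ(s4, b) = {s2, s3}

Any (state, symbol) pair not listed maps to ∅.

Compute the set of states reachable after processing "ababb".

{s4}

Start in {s1}.
Read 'a': s1→{s2}; now {s2}.
Read 'b': s2→{s1, s3}; now {s1, s3}.
Read 'a': s1→{s2}, s3→∅; now {s2}.
Read 'b': s2→{s1, s3}; now {s1, s3}.
Read 'b': s1→{s4}, s3→∅; now {s4}.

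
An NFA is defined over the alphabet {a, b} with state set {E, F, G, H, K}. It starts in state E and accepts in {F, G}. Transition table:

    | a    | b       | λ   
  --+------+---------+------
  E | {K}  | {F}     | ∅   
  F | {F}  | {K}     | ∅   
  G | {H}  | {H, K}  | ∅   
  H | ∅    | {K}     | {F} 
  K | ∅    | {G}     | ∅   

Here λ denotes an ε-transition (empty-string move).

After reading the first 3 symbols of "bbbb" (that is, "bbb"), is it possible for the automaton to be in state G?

Yes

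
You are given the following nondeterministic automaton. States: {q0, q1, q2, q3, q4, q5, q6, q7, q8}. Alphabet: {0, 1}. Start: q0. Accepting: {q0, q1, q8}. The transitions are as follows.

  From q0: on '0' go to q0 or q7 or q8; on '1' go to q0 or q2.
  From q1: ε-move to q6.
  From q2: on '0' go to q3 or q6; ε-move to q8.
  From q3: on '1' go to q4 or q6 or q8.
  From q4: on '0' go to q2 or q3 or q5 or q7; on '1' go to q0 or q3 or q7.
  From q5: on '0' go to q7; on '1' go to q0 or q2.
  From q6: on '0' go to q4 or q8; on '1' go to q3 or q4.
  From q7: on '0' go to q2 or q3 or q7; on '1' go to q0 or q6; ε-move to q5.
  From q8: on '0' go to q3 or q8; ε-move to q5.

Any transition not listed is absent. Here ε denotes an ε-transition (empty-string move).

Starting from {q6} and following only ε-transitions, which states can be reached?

Begin with {q6}.
No ε-moves leave this set, so the closure equals the set itself.

{q6}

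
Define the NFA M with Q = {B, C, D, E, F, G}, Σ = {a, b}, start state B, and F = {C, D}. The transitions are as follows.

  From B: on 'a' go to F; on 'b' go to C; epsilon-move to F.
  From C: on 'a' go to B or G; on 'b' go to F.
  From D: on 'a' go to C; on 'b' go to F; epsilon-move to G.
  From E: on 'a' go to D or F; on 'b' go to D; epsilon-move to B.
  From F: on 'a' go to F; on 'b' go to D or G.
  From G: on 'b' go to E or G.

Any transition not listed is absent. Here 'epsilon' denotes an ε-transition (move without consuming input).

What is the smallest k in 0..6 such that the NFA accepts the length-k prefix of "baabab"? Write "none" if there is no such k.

1

Start: ε-closure({B}) = {B, F}.
Read 'b': {B, F} → {C, D, G}.
None of the earlier sets intersect F, but {C, D, G} does.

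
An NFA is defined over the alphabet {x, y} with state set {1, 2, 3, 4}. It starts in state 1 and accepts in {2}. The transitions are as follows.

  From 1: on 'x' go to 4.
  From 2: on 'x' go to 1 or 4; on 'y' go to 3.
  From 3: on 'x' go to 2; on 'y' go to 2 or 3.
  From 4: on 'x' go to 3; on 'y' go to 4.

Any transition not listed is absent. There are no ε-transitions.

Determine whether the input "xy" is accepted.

No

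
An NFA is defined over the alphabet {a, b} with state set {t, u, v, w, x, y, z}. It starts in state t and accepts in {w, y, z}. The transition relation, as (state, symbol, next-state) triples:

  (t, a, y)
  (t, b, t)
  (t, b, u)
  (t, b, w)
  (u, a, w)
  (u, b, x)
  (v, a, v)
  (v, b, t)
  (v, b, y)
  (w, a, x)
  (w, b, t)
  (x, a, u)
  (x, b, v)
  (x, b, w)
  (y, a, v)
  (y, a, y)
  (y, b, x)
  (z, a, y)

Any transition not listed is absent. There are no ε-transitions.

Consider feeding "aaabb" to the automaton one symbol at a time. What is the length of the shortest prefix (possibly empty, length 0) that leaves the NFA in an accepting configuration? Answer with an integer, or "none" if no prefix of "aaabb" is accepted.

Start in {t}.
Read 'a': {t} → {y}.
None of the earlier sets intersect F, but {y} does.

1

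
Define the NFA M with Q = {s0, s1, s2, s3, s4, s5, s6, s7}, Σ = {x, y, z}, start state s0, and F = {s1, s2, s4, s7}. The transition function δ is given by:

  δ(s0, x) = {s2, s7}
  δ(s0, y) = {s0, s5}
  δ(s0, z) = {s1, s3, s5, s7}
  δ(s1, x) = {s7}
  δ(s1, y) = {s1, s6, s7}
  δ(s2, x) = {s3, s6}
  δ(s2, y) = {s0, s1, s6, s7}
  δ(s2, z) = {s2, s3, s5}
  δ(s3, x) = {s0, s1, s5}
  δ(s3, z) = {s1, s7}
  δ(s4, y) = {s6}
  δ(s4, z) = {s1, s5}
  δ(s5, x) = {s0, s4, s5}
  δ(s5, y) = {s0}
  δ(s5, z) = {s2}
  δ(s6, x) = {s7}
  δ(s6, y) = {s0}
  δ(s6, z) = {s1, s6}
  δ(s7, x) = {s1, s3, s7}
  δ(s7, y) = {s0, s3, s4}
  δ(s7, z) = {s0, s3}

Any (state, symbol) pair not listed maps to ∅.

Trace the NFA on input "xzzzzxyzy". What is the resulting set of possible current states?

Start in {s0}.
Read 'x': s0→{s2, s7}; now {s2, s7}.
Read 'z': s2→{s2, s3, s5}, s7→{s0, s3}; now {s0, s2, s3, s5}.
Read 'z': s0→{s1, s3, s5, s7}, s2→{s2, s3, s5}, s3→{s1, s7}, s5→{s2}; now {s1, s2, s3, s5, s7}.
Read 'z': s1→∅, s2→{s2, s3, s5}, s3→{s1, s7}, s5→{s2}, s7→{s0, s3}; now {s0, s1, s2, s3, s5, s7}.
Read 'z': s0→{s1, s3, s5, s7}, s1→∅, s2→{s2, s3, s5}, s3→{s1, s7}, s5→{s2}, s7→{s0, s3}; now {s0, s1, s2, s3, s5, s7}.
Read 'x': s0→{s2, s7}, s1→{s7}, s2→{s3, s6}, s3→{s0, s1, s5}, s5→{s0, s4, s5}, s7→{s1, s3, s7}; now {s0, s1, s2, s3, s4, s5, s6, s7}.
Read 'y': s0→{s0, s5}, s1→{s1, s6, s7}, s2→{s0, s1, s6, s7}, s3→∅, s4→{s6}, s5→{s0}, s6→{s0}, s7→{s0, s3, s4}; now {s0, s1, s3, s4, s5, s6, s7}.
Read 'z': s0→{s1, s3, s5, s7}, s1→∅, s3→{s1, s7}, s4→{s1, s5}, s5→{s2}, s6→{s1, s6}, s7→{s0, s3}; now {s0, s1, s2, s3, s5, s6, s7}.
Read 'y': s0→{s0, s5}, s1→{s1, s6, s7}, s2→{s0, s1, s6, s7}, s3→∅, s5→{s0}, s6→{s0}, s7→{s0, s3, s4}; now {s0, s1, s3, s4, s5, s6, s7}.

{s0, s1, s3, s4, s5, s6, s7}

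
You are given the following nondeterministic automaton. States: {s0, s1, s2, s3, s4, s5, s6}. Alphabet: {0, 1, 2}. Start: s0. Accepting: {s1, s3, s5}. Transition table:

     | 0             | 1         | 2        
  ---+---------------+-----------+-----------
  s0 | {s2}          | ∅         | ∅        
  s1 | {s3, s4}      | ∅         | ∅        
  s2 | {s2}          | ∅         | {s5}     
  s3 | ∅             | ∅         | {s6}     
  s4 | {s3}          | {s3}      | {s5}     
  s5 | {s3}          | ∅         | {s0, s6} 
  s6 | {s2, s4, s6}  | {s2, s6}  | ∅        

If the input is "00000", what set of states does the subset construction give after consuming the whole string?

Start in {s0}.
Read '0': {s0} → {s2}.
Read '0': {s2} → {s2}.
Read '0': {s2} → {s2}.
Read '0': {s2} → {s2}.
Read '0': {s2} → {s2}.

{s2}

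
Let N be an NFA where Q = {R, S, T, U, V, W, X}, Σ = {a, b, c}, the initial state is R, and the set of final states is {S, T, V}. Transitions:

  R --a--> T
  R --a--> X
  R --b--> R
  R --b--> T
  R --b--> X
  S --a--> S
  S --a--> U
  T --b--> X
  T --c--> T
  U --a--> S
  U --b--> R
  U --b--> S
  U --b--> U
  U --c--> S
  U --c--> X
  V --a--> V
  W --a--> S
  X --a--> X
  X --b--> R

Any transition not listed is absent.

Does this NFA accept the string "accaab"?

Start in {R}.
Read 'a': {R} → {T, X}.
Read 'c': {T, X} → {T}.
Read 'c': {T} → {T}.
Read 'a': {T} → ∅.
The set is empty and remains empty for the remaining 2 symbols.
The final set ∅ contains no accepting state.

No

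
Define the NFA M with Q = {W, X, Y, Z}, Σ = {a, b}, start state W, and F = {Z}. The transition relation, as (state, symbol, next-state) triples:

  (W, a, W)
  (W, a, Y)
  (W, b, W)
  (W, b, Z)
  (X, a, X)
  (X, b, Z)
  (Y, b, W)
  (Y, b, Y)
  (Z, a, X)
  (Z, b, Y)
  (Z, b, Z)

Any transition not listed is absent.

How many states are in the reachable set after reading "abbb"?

Start in {W}.
Read 'a': W→{W, Y}; now {W, Y}.
Read 'b': W→{W, Z}, Y→{W, Y}; now {W, Y, Z}.
Read 'b': W→{W, Z}, Y→{W, Y}, Z→{Y, Z}; now {W, Y, Z}.
Read 'b': W→{W, Z}, Y→{W, Y}, Z→{Y, Z}; now {W, Y, Z}.
That set has 3 states.

3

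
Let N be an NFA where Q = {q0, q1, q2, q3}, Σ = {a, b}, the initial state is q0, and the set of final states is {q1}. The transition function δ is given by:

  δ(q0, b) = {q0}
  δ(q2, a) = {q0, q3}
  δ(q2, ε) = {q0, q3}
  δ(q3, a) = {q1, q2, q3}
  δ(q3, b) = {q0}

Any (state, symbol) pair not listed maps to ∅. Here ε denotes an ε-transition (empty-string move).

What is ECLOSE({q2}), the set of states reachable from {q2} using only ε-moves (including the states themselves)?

Begin with {q2}.
ε-move q2 → q0; add q0.
ε-move q2 → q3; add q3.

{q0, q2, q3}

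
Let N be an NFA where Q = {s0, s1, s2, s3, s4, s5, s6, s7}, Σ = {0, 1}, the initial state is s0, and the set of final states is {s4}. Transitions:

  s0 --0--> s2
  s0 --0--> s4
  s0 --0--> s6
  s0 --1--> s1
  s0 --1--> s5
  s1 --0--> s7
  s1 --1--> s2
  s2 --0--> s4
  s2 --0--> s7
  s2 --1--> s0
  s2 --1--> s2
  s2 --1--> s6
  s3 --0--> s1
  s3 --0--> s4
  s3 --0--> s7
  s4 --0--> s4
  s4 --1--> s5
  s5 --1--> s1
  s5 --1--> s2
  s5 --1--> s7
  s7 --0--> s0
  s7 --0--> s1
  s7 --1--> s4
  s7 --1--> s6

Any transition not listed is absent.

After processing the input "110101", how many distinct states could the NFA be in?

Start in {s0}.
Read '1': s0→{s1, s5}; now {s1, s5}.
Read '1': s1→{s2}, s5→{s1, s2, s7}; now {s1, s2, s7}.
Read '0': s1→{s7}, s2→{s4, s7}, s7→{s0, s1}; now {s0, s1, s4, s7}.
Read '1': s0→{s1, s5}, s1→{s2}, s4→{s5}, s7→{s4, s6}; now {s1, s2, s4, s5, s6}.
Read '0': s1→{s7}, s2→{s4, s7}, s4→{s4}, s5→∅, s6→∅; now {s4, s7}.
Read '1': s4→{s5}, s7→{s4, s6}; now {s4, s5, s6}.
That set has 3 states.

3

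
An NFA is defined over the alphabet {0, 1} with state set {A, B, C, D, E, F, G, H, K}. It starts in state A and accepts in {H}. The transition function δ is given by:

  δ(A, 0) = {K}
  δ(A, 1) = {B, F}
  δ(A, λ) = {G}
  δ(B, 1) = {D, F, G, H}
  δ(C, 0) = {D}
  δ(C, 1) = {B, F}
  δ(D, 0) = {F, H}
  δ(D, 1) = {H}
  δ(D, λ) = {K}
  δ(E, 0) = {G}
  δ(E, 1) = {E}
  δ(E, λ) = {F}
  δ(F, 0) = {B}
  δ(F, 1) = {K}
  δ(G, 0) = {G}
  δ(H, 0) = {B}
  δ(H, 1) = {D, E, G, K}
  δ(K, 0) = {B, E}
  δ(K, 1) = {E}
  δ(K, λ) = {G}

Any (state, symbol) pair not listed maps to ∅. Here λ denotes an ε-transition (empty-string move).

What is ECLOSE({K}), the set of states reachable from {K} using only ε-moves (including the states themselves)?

Begin with {K}.
ε-move K → G; add G.

{G, K}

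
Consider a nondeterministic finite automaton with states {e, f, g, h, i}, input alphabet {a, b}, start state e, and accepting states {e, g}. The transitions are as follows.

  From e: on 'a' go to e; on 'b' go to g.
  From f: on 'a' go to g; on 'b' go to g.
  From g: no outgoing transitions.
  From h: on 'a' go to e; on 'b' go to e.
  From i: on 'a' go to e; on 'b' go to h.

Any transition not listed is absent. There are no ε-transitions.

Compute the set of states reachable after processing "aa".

{e}

Start in {e}.
Read 'a': e→{e}; now {e}.
Read 'a': e→{e}; now {e}.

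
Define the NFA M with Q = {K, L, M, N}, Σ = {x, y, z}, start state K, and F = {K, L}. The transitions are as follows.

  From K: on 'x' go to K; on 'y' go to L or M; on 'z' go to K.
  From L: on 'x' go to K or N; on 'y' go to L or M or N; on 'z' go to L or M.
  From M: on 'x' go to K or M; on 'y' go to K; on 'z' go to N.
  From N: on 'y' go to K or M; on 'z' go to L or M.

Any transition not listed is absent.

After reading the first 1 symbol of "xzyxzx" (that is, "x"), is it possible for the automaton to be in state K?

Yes

Start in {K}.
Read 'x': K→{K}; now {K}.
State K is in {K}.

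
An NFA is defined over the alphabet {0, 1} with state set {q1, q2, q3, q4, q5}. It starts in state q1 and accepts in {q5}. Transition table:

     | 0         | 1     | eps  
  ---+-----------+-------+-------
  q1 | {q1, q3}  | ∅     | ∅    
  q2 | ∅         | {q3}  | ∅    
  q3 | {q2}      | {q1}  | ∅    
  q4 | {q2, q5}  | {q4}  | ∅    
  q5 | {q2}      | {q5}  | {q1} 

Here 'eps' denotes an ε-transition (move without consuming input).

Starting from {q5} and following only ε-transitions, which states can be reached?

{q1, q5}

Begin with {q5}.
ε-move q5 → q1; add q1.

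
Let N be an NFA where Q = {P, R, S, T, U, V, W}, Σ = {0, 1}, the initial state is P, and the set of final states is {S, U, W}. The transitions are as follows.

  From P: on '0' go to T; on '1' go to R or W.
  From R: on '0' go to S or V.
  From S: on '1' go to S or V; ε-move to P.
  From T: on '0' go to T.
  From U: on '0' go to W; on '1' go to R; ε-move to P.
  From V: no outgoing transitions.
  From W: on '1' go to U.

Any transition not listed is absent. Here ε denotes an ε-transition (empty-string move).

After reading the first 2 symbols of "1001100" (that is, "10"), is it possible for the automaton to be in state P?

Yes

Start in {P}.
Read '1': P→{R, W}; now {R, W}.
Read '0': R→{S, V}, W→∅; union {S, V}; ε-closure = {P, S, V}.
State P is in {P, S, V}.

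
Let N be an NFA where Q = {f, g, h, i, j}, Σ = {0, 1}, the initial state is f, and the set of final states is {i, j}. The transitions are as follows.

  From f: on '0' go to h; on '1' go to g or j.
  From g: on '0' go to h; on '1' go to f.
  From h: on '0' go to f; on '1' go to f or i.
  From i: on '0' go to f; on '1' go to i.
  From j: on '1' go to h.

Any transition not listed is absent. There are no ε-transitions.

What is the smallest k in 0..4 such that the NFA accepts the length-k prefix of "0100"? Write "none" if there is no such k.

2

Start in {f}.
Read '0': {f} → {h}.
Read '1': {h} → {f, i}.
None of the earlier sets intersect F, but {f, i} does.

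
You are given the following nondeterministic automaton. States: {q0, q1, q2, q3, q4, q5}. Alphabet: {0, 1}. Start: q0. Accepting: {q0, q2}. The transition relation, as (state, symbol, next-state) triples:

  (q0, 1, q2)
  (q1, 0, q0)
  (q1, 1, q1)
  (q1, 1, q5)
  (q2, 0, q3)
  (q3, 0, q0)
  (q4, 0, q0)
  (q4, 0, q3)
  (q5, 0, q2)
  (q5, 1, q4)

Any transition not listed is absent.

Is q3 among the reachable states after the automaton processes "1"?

Start in {q0}.
Read '1': q0→{q2}; now {q2}.
State q3 is not in {q2}.

No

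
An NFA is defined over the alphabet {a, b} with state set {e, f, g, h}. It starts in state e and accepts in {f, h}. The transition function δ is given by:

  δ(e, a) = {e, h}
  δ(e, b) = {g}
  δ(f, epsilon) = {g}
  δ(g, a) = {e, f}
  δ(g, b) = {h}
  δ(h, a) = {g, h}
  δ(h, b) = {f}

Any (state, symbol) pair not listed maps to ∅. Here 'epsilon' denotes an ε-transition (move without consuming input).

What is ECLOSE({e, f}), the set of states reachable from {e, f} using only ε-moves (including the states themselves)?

{e, f, g}

Begin with {e, f}.
ε-move f → g; add g.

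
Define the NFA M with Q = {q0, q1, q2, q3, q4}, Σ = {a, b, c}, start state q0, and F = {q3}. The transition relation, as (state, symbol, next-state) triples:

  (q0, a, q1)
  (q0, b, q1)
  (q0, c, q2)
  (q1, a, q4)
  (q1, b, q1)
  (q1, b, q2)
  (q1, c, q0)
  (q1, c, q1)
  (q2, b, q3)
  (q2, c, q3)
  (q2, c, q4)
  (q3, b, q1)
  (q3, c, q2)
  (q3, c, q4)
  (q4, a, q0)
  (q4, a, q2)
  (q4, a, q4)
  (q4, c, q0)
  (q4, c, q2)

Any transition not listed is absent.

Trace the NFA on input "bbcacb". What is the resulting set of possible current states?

{q1, q2, q3}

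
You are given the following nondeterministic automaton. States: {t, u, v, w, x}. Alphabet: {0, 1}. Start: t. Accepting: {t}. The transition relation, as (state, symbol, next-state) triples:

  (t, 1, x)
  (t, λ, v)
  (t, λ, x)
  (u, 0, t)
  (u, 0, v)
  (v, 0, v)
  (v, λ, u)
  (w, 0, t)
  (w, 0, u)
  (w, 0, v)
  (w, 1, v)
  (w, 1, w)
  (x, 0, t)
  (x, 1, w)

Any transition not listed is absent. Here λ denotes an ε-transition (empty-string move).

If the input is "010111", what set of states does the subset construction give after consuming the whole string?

Start: ε-closure({t}) = {t, u, v, x}.
Read '0': {t, u, v, x} → {t, u, v, x}.
Read '1': {t, u, v, x} → {w, x}.
Read '0': {w, x} → {t, u, v, x}.
Read '1': {t, u, v, x} → {w, x}.
Read '1': {w, x} → {u, v, w}.
Read '1': {u, v, w} → {u, v, w}.

{u, v, w}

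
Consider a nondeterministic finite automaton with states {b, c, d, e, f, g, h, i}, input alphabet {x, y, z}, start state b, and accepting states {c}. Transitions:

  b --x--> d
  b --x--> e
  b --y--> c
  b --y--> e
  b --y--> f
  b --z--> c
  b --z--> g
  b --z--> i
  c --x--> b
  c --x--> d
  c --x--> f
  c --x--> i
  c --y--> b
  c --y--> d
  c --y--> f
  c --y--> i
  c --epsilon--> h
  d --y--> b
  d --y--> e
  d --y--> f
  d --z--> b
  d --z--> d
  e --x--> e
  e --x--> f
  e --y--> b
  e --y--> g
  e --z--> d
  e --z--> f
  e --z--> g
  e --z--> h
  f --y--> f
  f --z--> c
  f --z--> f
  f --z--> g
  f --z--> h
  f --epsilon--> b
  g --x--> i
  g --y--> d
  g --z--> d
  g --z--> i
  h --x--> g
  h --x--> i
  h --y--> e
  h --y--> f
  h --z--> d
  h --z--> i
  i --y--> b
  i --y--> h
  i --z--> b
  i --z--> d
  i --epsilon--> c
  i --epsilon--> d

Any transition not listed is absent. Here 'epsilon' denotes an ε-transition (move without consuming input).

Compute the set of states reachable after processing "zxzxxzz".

{b, c, d, f, g, h, i}

Start in {b}.
Read 'z': b→{c, g, i}; union {c, g, i}; ε-closure = {c, d, g, h, i}.
Read 'x': c→{b, d, f, i}, d→∅, g→{i}, h→{g, i}, i→∅; union {b, d, f, g, i}; ε-closure = {b, c, d, f, g, h, i}.
Read 'z': b→{c, g, i}, c→∅, d→{b, d}, f→{c, f, g, h}, g→{d, i}, h→{d, i}, i→{b, d}; now {b, c, d, f, g, h, i}.
Read 'x': b→{d, e}, c→{b, d, f, i}, d→∅, f→∅, g→{i}, h→{g, i}, i→∅; union {b, d, e, f, g, i}; ε-closure = {b, c, d, e, f, g, h, i}.
Read 'x': b→{d, e}, c→{b, d, f, i}, d→∅, e→{e, f}, f→∅, g→{i}, h→{g, i}, i→∅; union {b, d, e, f, g, i}; ε-closure = {b, c, d, e, f, g, h, i}.
Read 'z': b→{c, g, i}, c→∅, d→{b, d}, e→{d, f, g, h}, f→{c, f, g, h}, g→{d, i}, h→{d, i}, i→{b, d}; now {b, c, d, f, g, h, i}.
Read 'z': b→{c, g, i}, c→∅, d→{b, d}, f→{c, f, g, h}, g→{d, i}, h→{d, i}, i→{b, d}; now {b, c, d, f, g, h, i}.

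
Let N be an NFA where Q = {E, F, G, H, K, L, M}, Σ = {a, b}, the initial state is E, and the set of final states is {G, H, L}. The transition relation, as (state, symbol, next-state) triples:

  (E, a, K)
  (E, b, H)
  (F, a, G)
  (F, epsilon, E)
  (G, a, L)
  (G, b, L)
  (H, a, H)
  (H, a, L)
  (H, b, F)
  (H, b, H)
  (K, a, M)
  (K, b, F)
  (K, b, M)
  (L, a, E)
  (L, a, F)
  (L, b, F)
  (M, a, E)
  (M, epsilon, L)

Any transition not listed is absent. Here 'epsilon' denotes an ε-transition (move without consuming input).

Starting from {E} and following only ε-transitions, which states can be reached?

{E}

Begin with {E}.
No ε-moves leave this set, so the closure equals the set itself.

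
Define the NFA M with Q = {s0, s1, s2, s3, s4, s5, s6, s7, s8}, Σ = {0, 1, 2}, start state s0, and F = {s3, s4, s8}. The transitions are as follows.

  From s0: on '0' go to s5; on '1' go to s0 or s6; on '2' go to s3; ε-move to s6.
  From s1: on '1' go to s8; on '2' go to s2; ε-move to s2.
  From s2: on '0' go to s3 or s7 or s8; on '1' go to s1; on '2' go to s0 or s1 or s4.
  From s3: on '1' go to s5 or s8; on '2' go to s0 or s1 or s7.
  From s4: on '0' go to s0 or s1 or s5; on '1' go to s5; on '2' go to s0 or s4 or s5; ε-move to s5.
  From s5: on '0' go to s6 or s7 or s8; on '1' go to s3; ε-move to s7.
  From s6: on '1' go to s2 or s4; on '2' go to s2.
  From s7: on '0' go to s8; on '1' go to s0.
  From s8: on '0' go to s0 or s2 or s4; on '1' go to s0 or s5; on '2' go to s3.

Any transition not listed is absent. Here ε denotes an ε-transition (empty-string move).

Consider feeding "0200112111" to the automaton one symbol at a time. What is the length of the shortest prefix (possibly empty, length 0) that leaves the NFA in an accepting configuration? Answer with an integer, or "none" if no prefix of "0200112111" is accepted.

Start: ε-closure({s0}) = {s0, s6}.
Read '0': {s0, s6} → {s5, s7}.
Read '2': {s5, s7} → ∅.
The set is empty and remains empty for the remaining 8 symbols.
No reachable set along the way intersects F.

none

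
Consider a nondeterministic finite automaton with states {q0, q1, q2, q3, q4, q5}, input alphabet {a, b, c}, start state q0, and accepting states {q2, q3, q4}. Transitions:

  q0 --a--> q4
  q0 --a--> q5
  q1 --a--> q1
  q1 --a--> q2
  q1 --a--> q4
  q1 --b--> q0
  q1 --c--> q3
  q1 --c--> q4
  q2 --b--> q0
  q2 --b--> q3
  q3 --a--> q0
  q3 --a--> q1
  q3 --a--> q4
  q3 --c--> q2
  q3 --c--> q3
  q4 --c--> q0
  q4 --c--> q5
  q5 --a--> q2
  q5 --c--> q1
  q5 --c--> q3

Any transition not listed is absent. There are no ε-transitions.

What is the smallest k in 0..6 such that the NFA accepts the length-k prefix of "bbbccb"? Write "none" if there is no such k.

Start in {q0}.
Read 'b': {q0} → ∅.
The set is empty and remains empty for the remaining 5 symbols.
No reachable set along the way intersects F.

none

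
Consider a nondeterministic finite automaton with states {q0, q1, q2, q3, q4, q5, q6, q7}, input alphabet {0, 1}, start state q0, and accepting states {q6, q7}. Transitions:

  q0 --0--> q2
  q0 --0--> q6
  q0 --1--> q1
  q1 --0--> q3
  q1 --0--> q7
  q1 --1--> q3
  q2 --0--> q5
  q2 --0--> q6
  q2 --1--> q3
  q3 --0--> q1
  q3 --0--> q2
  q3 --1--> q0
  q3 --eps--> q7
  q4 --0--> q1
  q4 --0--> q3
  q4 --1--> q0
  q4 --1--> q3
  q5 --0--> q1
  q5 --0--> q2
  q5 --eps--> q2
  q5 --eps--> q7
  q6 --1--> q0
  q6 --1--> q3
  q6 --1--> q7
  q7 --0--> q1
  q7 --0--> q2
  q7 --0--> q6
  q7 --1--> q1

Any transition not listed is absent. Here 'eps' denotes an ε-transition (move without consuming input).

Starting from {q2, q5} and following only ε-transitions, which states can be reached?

{q2, q5, q7}

Begin with {q2, q5}.
ε-move q5 → q7; add q7.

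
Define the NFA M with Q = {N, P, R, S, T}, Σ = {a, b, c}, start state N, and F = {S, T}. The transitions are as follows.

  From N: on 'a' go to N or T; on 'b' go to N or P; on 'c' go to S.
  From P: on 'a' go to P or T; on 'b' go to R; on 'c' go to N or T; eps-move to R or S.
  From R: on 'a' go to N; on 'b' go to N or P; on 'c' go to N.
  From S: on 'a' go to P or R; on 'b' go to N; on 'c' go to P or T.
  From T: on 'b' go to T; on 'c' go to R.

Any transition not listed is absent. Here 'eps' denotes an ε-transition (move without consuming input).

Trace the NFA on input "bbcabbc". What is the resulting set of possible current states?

Start in {N}.
Read 'b': N→{N, P}; union {N, P}; ε-closure = {N, P, R, S}.
Read 'b': N→{N, P}, P→{R}, R→{N, P}, S→{N}; union {N, P, R}; ε-closure = {N, P, R, S}.
Read 'c': N→{S}, P→{N, T}, R→{N}, S→{P, T}; union {N, P, S, T}; ε-closure = {N, P, R, S, T}.
Read 'a': N→{N, T}, P→{P, T}, R→{N}, S→{P, R}, T→∅; union {N, P, R, T}; ε-closure = {N, P, R, S, T}.
Read 'b': N→{N, P}, P→{R}, R→{N, P}, S→{N}, T→{T}; union {N, P, R, T}; ε-closure = {N, P, R, S, T}.
Read 'b': N→{N, P}, P→{R}, R→{N, P}, S→{N}, T→{T}; union {N, P, R, T}; ε-closure = {N, P, R, S, T}.
Read 'c': N→{S}, P→{N, T}, R→{N}, S→{P, T}, T→{R}; now {N, P, R, S, T}.

{N, P, R, S, T}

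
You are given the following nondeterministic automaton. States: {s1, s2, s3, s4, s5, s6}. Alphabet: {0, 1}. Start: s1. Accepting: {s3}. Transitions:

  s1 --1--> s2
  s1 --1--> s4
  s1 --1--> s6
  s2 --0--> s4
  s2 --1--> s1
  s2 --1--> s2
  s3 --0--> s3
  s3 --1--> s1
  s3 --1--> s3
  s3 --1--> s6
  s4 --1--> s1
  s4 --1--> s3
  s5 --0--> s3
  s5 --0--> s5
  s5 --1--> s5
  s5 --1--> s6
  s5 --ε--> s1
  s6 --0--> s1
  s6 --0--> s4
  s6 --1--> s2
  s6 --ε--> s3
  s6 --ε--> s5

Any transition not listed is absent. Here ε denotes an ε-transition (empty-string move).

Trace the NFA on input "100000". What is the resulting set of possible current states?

{s1, s3, s5}

Start in {s1}.
Read '1': s1→{s2, s4, s6}; union {s2, s4, s6}; ε-closure = {s1, s2, s3, s4, s5, s6}.
Read '0': s1→∅, s2→{s4}, s3→{s3}, s4→∅, s5→{s3, s5}, s6→{s1, s4}; now {s1, s3, s4, s5}.
Read '0': s1→∅, s3→{s3}, s4→∅, s5→{s3, s5}; union {s3, s5}; ε-closure = {s1, s3, s5}.
Read '0': s1→∅, s3→{s3}, s5→{s3, s5}; union {s3, s5}; ε-closure = {s1, s3, s5}.
Read '0': s1→∅, s3→{s3}, s5→{s3, s5}; union {s3, s5}; ε-closure = {s1, s3, s5}.
Read '0': s1→∅, s3→{s3}, s5→{s3, s5}; union {s3, s5}; ε-closure = {s1, s3, s5}.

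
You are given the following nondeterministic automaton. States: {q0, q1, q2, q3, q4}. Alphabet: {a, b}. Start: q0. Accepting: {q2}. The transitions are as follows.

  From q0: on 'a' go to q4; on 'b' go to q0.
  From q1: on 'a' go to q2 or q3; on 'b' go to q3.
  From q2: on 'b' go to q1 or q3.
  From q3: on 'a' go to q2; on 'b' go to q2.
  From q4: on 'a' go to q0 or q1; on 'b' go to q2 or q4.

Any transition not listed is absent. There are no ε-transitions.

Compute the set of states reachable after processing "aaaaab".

{q1, q2, q3, q4}

Start in {q0}.
Read 'a': {q0} → {q4}.
Read 'a': {q4} → {q0, q1}.
Read 'a': {q0, q1} → {q2, q3, q4}.
Read 'a': {q2, q3, q4} → {q0, q1, q2}.
Read 'a': {q0, q1, q2} → {q2, q3, q4}.
Read 'b': {q2, q3, q4} → {q1, q2, q3, q4}.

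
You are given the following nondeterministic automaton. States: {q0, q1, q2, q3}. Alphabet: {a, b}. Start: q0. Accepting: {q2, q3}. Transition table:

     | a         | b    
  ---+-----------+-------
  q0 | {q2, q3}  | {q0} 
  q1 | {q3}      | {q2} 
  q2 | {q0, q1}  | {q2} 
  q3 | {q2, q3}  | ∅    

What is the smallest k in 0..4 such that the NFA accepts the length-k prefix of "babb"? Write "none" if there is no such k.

Start in {q0}.
Read 'b': q0→{q0}; now {q0}.
Read 'a': q0→{q2, q3}; now {q2, q3}.
None of the earlier sets intersect F, but {q2, q3} does.

2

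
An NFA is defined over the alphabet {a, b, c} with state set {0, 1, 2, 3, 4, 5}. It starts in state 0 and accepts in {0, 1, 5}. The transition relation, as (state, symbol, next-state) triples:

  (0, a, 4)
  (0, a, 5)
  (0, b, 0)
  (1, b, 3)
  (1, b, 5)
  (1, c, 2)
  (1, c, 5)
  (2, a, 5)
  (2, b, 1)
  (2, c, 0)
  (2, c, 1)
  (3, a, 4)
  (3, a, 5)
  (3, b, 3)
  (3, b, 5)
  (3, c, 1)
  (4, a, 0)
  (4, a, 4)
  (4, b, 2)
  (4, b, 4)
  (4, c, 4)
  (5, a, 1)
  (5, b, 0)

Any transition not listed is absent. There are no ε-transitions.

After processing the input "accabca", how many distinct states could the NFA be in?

Start in {0}.
Read 'a': {0} → {4, 5}.
Read 'c': {4, 5} → {4}.
Read 'c': {4} → {4}.
Read 'a': {4} → {0, 4}.
Read 'b': {0, 4} → {0, 2, 4}.
Read 'c': {0, 2, 4} → {0, 1, 4}.
Read 'a': {0, 1, 4} → {0, 4, 5}.
That set has 3 states.

3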